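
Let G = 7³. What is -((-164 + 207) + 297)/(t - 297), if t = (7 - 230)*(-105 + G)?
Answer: 340/53371 ≈ 0.0063705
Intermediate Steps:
G = 343
t = -53074 (t = (7 - 230)*(-105 + 343) = -223*238 = -53074)
-((-164 + 207) + 297)/(t - 297) = -((-164 + 207) + 297)/(-53074 - 297) = -(43 + 297)/(-53371) = -340*(-1)/53371 = -1*(-340/53371) = 340/53371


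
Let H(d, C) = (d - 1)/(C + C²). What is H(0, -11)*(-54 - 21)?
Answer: 15/22 ≈ 0.68182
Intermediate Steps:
H(d, C) = (-1 + d)/(C + C²)
H(0, -11)*(-54 - 21) = ((-1 + 0)/((-11)*(1 - 11)))*(-54 - 21) = -1/11*(-1)/(-10)*(-75) = -1/11*(-⅒)*(-1)*(-75) = -1/110*(-75) = 15/22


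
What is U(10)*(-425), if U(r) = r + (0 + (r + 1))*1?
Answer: -8925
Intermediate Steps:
U(r) = 1 + 2*r (U(r) = r + (0 + (1 + r))*1 = r + (1 + r)*1 = r + (1 + r) = 1 + 2*r)
U(10)*(-425) = (1 + 2*10)*(-425) = (1 + 20)*(-425) = 21*(-425) = -8925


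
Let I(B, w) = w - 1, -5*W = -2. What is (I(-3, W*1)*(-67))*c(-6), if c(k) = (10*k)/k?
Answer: 402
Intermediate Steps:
W = ⅖ (W = -⅕*(-2) = ⅖ ≈ 0.40000)
I(B, w) = -1 + w
c(k) = 10
(I(-3, W*1)*(-67))*c(-6) = ((-1 + (⅖)*1)*(-67))*10 = ((-1 + ⅖)*(-67))*10 = -⅗*(-67)*10 = (201/5)*10 = 402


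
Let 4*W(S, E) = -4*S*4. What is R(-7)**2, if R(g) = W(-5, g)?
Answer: 400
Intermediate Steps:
W(S, E) = -4*S (W(S, E) = (-4*S*4)/4 = (-16*S)/4 = -4*S)
R(g) = 20 (R(g) = -4*(-5) = 20)
R(-7)**2 = 20**2 = 400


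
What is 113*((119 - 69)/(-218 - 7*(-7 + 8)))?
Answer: -226/9 ≈ -25.111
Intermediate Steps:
113*((119 - 69)/(-218 - 7*(-7 + 8))) = 113*(50/(-218 - 7*1)) = 113*(50/(-218 - 7)) = 113*(50/(-225)) = 113*(50*(-1/225)) = 113*(-2/9) = -226/9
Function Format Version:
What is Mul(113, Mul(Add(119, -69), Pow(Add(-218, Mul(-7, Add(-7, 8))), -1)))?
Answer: Rational(-226, 9) ≈ -25.111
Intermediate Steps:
Mul(113, Mul(Add(119, -69), Pow(Add(-218, Mul(-7, Add(-7, 8))), -1))) = Mul(113, Mul(50, Pow(Add(-218, Mul(-7, 1)), -1))) = Mul(113, Mul(50, Pow(Add(-218, -7), -1))) = Mul(113, Mul(50, Pow(-225, -1))) = Mul(113, Mul(50, Rational(-1, 225))) = Mul(113, Rational(-2, 9)) = Rational(-226, 9)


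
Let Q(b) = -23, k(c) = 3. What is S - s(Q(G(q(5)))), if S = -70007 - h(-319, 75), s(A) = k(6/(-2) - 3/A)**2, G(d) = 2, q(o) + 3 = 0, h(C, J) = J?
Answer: -70091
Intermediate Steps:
q(o) = -3 (q(o) = -3 + 0 = -3)
s(A) = 9 (s(A) = 3**2 = 9)
S = -70082 (S = -70007 - 1*75 = -70007 - 75 = -70082)
S - s(Q(G(q(5)))) = -70082 - 1*9 = -70082 - 9 = -70091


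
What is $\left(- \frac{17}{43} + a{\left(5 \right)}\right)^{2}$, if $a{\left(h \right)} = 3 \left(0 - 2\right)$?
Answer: $\frac{75625}{1849} \approx 40.901$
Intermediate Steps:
$a{\left(h \right)} = -6$ ($a{\left(h \right)} = 3 \left(-2\right) = -6$)
$\left(- \frac{17}{43} + a{\left(5 \right)}\right)^{2} = \left(- \frac{17}{43} - 6\right)^{2} = \left(- \frac{275}{43}\right)^{2} = \frac{75625}{1849}$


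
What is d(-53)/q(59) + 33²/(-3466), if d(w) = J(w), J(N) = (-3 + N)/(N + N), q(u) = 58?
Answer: -1625269/5327242 ≈ -0.30509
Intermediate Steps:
J(N) = (-3 + N)/(2*N) (J(N) = (-3 + N)/((2*N)) = (-3 + N)*(1/(2*N)) = (-3 + N)/(2*N))
d(w) = (-3 + w)/(2*w)
d(-53)/q(59) + 33²/(-3466) = ((½)*(-3 - 53)/(-53))/58 + 33²/(-3466) = ((½)*(-1/53)*(-56))*(1/58) + 1089*(-1/3466) = (28/53)*(1/58) - 1089/3466 = 14/1537 - 1089/3466 = -1625269/5327242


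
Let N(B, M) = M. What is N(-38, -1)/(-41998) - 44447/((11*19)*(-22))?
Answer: 42424766/4388791 ≈ 9.6666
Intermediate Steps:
N(-38, -1)/(-41998) - 44447/((11*19)*(-22)) = -1/(-41998) - 44447/((11*19)*(-22)) = -1*(-1/41998) - 44447/(209*(-22)) = 1/41998 - 44447/(-4598) = 1/41998 - 44447*(-1/4598) = 1/41998 + 44447/4598 = 42424766/4388791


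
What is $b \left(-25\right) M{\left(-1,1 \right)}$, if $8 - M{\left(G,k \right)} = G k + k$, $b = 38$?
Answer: $-7600$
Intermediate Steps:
$M{\left(G,k \right)} = 8 - k - G k$ ($M{\left(G,k \right)} = 8 - \left(G k + k\right) = 8 - \left(k + G k\right) = 8 - k - G k$)
$b \left(-25\right) M{\left(-1,1 \right)} = 38 \left(-25\right) \left(8 - 1 - \left(-1\right) 1\right) = - 950 \left(8 - 1 + 1\right) = \left(-950\right) 8 = -7600$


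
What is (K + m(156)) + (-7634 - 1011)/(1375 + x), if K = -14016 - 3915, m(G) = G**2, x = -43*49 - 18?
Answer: 962479/150 ≈ 6416.5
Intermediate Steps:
x = -2125 (x = -2107 - 18 = -2125)
K = -17931
(K + m(156)) + (-7634 - 1011)/(1375 + x) = (-17931 + 156**2) + (-7634 - 1011)/(1375 - 2125) = (-17931 + 24336) - 8645/(-750) = 6405 - 8645*(-1/750) = 6405 + 1729/150 = 962479/150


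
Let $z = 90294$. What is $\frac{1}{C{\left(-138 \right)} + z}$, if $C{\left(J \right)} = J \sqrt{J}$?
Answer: $\frac{15049}{1359272418} + \frac{23 i \sqrt{138}}{1359272418} \approx 1.1071 \cdot 10^{-5} + 1.9877 \cdot 10^{-7} i$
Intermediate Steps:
$C{\left(J \right)} = J^{\frac{3}{2}}$
$\frac{1}{C{\left(-138 \right)} + z} = \frac{1}{\left(-138\right)^{\frac{3}{2}} + 90294} = \frac{1}{- 138 i \sqrt{138} + 90294} = \frac{1}{90294 - 138 i \sqrt{138}}$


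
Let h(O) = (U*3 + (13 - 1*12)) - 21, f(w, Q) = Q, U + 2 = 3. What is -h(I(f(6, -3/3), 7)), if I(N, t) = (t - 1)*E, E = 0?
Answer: 17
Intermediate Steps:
U = 1 (U = -2 + 3 = 1)
I(N, t) = 0 (I(N, t) = (t - 1)*0 = (-1 + t)*0 = 0)
h(O) = -17 (h(O) = (1*3 + (13 - 1*12)) - 21 = (3 + (13 - 12)) - 21 = (3 + 1) - 21 = 4 - 21 = -17)
-h(I(f(6, -3/3), 7)) = -1*(-17) = 17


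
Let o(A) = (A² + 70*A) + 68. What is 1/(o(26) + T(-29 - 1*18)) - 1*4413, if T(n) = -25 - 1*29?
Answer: -11076629/2510 ≈ -4413.0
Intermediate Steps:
o(A) = 68 + A² + 70*A
T(n) = -54 (T(n) = -25 - 29 = -54)
1/(o(26) + T(-29 - 1*18)) - 1*4413 = 1/((68 + 26² + 70*26) - 54) - 1*4413 = 1/((68 + 676 + 1820) - 54) - 4413 = 1/(2564 - 54) - 4413 = 1/2510 - 4413 = -11076629/2510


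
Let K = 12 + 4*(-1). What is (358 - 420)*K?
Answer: -496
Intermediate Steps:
K = 8 (K = 12 - 4 = 8)
(358 - 420)*K = (358 - 420)*8 = -62*8 = -496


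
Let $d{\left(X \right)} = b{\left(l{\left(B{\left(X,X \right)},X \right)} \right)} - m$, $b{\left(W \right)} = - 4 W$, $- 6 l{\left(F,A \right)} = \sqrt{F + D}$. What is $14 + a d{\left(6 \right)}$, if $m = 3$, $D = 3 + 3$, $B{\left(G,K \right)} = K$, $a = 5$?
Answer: $-1 + \frac{20 \sqrt{3}}{3} \approx 10.547$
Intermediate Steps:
$D = 6$
$l{\left(F,A \right)} = - \frac{\sqrt{6 + F}}{6}$ ($l{\left(F,A \right)} = - \frac{\sqrt{F + 6}}{6} = - \frac{\sqrt{6 + F}}{6}$)
$d{\left(X \right)} = -3 + \frac{2 \sqrt{6 + X}}{3}$ ($d{\left(X \right)} = - 4 \left(- \frac{\sqrt{6 + X}}{6}\right) - 3 = \frac{2 \sqrt{6 + X}}{3} - 3 = -3 + \frac{2 \sqrt{6 + X}}{3}$)
$14 + a d{\left(6 \right)} = 14 + 5 \left(-3 + \frac{2 \sqrt{6 + 6}}{3}\right) = 14 + 5 \left(-3 + \frac{2 \sqrt{12}}{3}\right) = 14 + 5 \left(-3 + \frac{2 \cdot 2 \sqrt{3}}{3}\right) = 14 + 5 \left(-3 + \frac{4 \sqrt{3}}{3}\right) = 14 - \left(15 - \frac{20 \sqrt{3}}{3}\right) = -1 + \frac{20 \sqrt{3}}{3}$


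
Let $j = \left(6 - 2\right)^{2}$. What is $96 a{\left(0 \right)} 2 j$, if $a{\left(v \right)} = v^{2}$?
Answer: $0$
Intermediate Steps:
$j = 16$ ($j = \left(6 + \left(-3 + 1\right)\right)^{2} = \left(6 - 2\right)^{2} = 4^{2} = 16$)
$96 a{\left(0 \right)} 2 j = 96 \cdot 0^{2} \cdot 2 \cdot 16 = 96 \cdot 0 \cdot 32 = 0 \cdot 32 = 0$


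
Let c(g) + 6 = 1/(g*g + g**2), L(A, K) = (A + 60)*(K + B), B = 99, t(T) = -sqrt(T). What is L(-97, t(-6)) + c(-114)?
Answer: -95364647/25992 + 37*I*sqrt(6) ≈ -3669.0 + 90.631*I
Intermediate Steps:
L(A, K) = (60 + A)*(99 + K) (L(A, K) = (A + 60)*(K + 99) = (60 + A)*(99 + K))
c(g) = -6 + 1/(2*g**2) (c(g) = -6 + 1/(g*g + g**2) = -6 + 1/(g**2 + g**2) = -6 + 1/(2*g**2))
L(-97, t(-6)) + c(-114) = (5940 + 60*(-sqrt(-6)) + 99*(-97) - (-97)*sqrt(-6)) + (-6 + (1/2)/(-114)**2) = (5940 + 60*(-I*sqrt(6)) - 9603 - (-97)*I*sqrt(6)) + (-6 + (1/2)*(1/12996)) = (5940 + 60*(-I*sqrt(6)) - 9603 - (-97)*I*sqrt(6)) + (-6 + 1/25992) = (5940 - 60*I*sqrt(6) - 9603 + 97*I*sqrt(6)) - 155951/25992 = (-3663 + 37*I*sqrt(6)) - 155951/25992 = -95364647/25992 + 37*I*sqrt(6)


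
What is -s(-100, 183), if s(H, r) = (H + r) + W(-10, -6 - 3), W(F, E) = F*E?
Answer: -173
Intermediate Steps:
W(F, E) = E*F
s(H, r) = 90 + H + r (s(H, r) = (H + r) + (-6 - 3)*(-10) = (H + r) - 9*(-10) = (H + r) + 90 = 90 + H + r)
-s(-100, 183) = -(90 - 100 + 183) = -1*173 = -173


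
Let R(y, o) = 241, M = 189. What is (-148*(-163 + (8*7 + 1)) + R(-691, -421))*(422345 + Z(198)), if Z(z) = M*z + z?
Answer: 7326782485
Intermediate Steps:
Z(z) = 190*z (Z(z) = 189*z + z = 190*z)
(-148*(-163 + (8*7 + 1)) + R(-691, -421))*(422345 + Z(198)) = (-148*(-163 + (8*7 + 1)) + 241)*(422345 + 190*198) = (-148*(-163 + (56 + 1)) + 241)*(422345 + 37620) = (-148*(-163 + 57) + 241)*459965 = (-148*(-106) + 241)*459965 = (15688 + 241)*459965 = 15929*459965 = 7326782485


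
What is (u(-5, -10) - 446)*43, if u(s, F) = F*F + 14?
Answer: -14276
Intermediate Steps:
u(s, F) = 14 + F² (u(s, F) = F² + 14 = 14 + F²)
(u(-5, -10) - 446)*43 = ((14 + (-10)²) - 446)*43 = ((14 + 100) - 446)*43 = (114 - 446)*43 = -332*43 = -14276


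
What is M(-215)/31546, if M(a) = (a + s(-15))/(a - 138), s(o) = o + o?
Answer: 245/11135738 ≈ 2.2001e-5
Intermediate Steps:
s(o) = 2*o
M(a) = (-30 + a)/(-138 + a) (M(a) = (a + 2*(-15))/(a - 138) = (a - 30)/(-138 + a) = (-30 + a)/(-138 + a))
M(-215)/31546 = ((-30 - 215)/(-138 - 215))/31546 = (-245/(-353))*(1/31546) = -1/353*(-245)*(1/31546) = (245/353)*(1/31546) = 245/11135738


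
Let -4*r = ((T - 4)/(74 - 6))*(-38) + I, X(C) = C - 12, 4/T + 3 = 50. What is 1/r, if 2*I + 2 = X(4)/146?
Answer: -233308/67679 ≈ -3.4473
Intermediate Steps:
T = 4/47 (T = 4/(-3 + 50) = 4/47 ≈ 0.085106)
X(C) = -12 + C
I = -75/73 (I = -1 + ((-12 + 4)/146)/2 = -1 + (-8*1/146)/2 = -1 + (½)*(-4/73) = -1 - 2/73 = -75/73 ≈ -1.0274)
r = -67679/233308 (r = -(((4/47 - 4)/(74 - 6))*(-38) - 75/73)/4 = -(-184/47/68*(-38) - 75/73)/4 = -(-184/47*1/68*(-38) - 75/73)/4 = -(-46/799*(-38) - 75/73)/4 = -(1748/799 - 75/73)/4 = -¼*67679/58327 = -67679/233308 ≈ -0.29008)
1/r = 1/(-67679/233308) = -233308/67679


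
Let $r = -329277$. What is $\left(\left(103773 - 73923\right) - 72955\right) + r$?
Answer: $-372382$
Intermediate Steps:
$\left(\left(103773 - 73923\right) - 72955\right) + r = \left(\left(103773 - 73923\right) - 72955\right) - 329277 = \left(29850 - 72955\right) - 329277 = -43105 - 329277 = -372382$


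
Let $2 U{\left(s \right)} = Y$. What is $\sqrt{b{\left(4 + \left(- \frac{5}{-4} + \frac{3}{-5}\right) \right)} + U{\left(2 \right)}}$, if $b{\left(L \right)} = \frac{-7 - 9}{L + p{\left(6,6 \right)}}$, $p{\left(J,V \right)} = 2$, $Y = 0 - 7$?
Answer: $\frac{i \sqrt{417886}}{266} \approx 2.4302 i$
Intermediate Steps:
$Y = -7$ ($Y = 0 - 7 = -7$)
$U{\left(s \right)} = - \frac{7}{2}$ ($U{\left(s \right)} = \frac{1}{2} \left(-7\right) = - \frac{7}{2}$)
$b{\left(L \right)} = - \frac{16}{2 + L}$ ($b{\left(L \right)} = \frac{-7 - 9}{L + 2} = - \frac{16}{2 + L}$)
$\sqrt{b{\left(4 + \left(- \frac{5}{-4} + \frac{3}{-5}\right) \right)} + U{\left(2 \right)}} = \sqrt{- \frac{16}{2 + \left(4 + \left(- \frac{5}{-4} + \frac{3}{-5}\right)\right)} - \frac{7}{2}} = \sqrt{- \frac{16}{2 + \left(4 + \left(\left(-5\right) \left(- \frac{1}{4}\right) + 3 \left(- \frac{1}{5}\right)\right)\right)} - \frac{7}{2}} = \sqrt{- \frac{16}{2 + \left(4 + \left(\frac{5}{4} - \frac{3}{5}\right)\right)} - \frac{7}{2}} = \sqrt{- \frac{16}{2 + \left(4 + \frac{13}{20}\right)} - \frac{7}{2}} = \sqrt{- \frac{16}{2 + \frac{93}{20}} - \frac{7}{2}} = \sqrt{- \frac{16}{\frac{133}{20}} - \frac{7}{2}} = \sqrt{\left(-16\right) \frac{20}{133} - \frac{7}{2}} = \sqrt{- \frac{320}{133} - \frac{7}{2}} = \sqrt{- \frac{1571}{266}} = \frac{i \sqrt{417886}}{266}$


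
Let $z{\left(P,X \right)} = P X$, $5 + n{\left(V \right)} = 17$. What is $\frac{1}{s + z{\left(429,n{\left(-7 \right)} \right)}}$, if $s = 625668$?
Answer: $\frac{1}{630816} \approx 1.5852 \cdot 10^{-6}$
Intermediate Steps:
$n{\left(V \right)} = 12$ ($n{\left(V \right)} = -5 + 17 = 12$)
$\frac{1}{s + z{\left(429,n{\left(-7 \right)} \right)}} = \frac{1}{625668 + 429 \cdot 12} = \frac{1}{625668 + 5148} = \frac{1}{630816}$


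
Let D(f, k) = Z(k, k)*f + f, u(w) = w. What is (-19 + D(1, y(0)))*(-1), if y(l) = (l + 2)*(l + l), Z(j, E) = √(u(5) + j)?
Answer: 18 - √5 ≈ 15.764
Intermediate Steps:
Z(j, E) = √(5 + j)
y(l) = 2*l*(2 + l) (y(l) = (2 + l)*(2*l) = 2*l*(2 + l))
D(f, k) = f + f*√(5 + k) (D(f, k) = √(5 + k)*f + f = f*√(5 + k) + f = f + f*√(5 + k))
(-19 + D(1, y(0)))*(-1) = (-19 + 1*(1 + √(5 + 2*0*(2 + 0))))*(-1) = (-19 + 1*(1 + √(5 + 2*0*2)))*(-1) = (-19 + 1*(1 + √(5 + 0)))*(-1) = (-19 + 1*(1 + √5))*(-1) = (-19 + (1 + √5))*(-1) = (-18 + √5)*(-1) = 18 - √5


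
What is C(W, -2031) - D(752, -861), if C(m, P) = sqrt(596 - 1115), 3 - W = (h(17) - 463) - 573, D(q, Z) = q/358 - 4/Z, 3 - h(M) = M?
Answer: -324452/154119 + I*sqrt(519) ≈ -2.1052 + 22.782*I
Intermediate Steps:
h(M) = 3 - M
D(q, Z) = -4/Z + q/358 (D(q, Z) = q*(1/358) - 4/Z = q/358 - 4/Z = -4/Z + q/358)
W = 1053 (W = 3 - (((3 - 1*17) - 463) - 573) = 3 - (((3 - 17) - 463) - 573) = 3 - ((-14 - 463) - 573) = 3 - (-477 - 573) = 3 - 1*(-1050) = 3 + 1050 = 1053)
C(m, P) = I*sqrt(519) (C(m, P) = sqrt(-519) = I*sqrt(519))
C(W, -2031) - D(752, -861) = I*sqrt(519) - (-4/(-861) + (1/358)*752) = I*sqrt(519) - (-4*(-1/861) + 376/179) = I*sqrt(519) - (4/861 + 376/179) = I*sqrt(519) - 1*324452/154119 = I*sqrt(519) - 324452/154119 = -324452/154119 + I*sqrt(519)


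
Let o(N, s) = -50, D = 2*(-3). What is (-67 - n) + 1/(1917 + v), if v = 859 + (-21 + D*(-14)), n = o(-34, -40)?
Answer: -48262/2839 ≈ -17.000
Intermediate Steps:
D = -6
n = -50
v = 922 (v = 859 + (-21 - 6*(-14)) = 859 + (-21 + 84) = 859 + 63 = 922)
(-67 - n) + 1/(1917 + v) = (-67 - 1*(-50)) + 1/(1917 + 922) = (-67 + 50) + 1/2839 = -17 + 1/2839 = -48262/2839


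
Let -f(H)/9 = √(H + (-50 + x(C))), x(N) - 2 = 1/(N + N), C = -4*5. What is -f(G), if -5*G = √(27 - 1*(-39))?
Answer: 9*√(-19210 - 80*√66)/20 ≈ 63.416*I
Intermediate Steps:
C = -20
G = -√66/5 (G = -√(27 - 1*(-39))/5 = -√(27 + 39)/5 = -√66/5 ≈ -1.6248)
x(N) = 2 + 1/(2*N) (x(N) = 2 + 1/(N + N) = 2 + 1/(2*N))
f(H) = -9*√(-1921/40 + H) (f(H) = -9*√(H + (-50 + (2 + (½)/(-20)))) = -9*√(H + (-50 + (2 + (½)*(-1/20)))) = -9*√(H + (-50 + (2 - 1/40))) = -9*√(H + (-50 + 79/40)) = -9*√(H - 1921/40) = -9*√(-1921/40 + H))
-f(G) = -(-9)*√(-19210 + 400*(-√66/5))/20 = -(-9)*√(-19210 - 80*√66)/20 = 9*√(-19210 - 80*√66)/20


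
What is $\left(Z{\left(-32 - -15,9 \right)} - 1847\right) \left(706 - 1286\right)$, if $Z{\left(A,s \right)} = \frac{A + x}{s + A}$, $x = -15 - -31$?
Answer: $\frac{2142375}{2} \approx 1.0712 \cdot 10^{6}$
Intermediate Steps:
$x = 16$ ($x = -15 + 31 = 16$)
$Z{\left(A,s \right)} = \frac{16 + A}{A + s}$ ($Z{\left(A,s \right)} = \frac{A + 16}{s + A} = \frac{16 + A}{A + s}$)
$\left(Z{\left(-32 - -15,9 \right)} - 1847\right) \left(706 - 1286\right) = \left(\frac{16 - 17}{\left(-32 - -15\right) + 9} - 1847\right) \left(706 - 1286\right) = \left(\frac{16 + \left(-32 + 15\right)}{\left(-32 + 15\right) + 9} - 1847\right) \left(-580\right) = \left(\frac{16 - 17}{-17 + 9} - 1847\right) \left(-580\right) = \left(\frac{1}{-8} \left(-1\right) - 1847\right) \left(-580\right) = \left(\left(- \frac{1}{8}\right) \left(-1\right) - 1847\right) \left(-580\right) = \left(\frac{1}{8} - 1847\right) \left(-580\right) = \left(- \frac{14775}{8}\right) \left(-580\right) = \frac{2142375}{2}$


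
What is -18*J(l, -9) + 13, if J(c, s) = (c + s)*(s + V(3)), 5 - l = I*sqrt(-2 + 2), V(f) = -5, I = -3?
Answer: -995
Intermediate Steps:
l = 5 (l = 5 - (-3)*sqrt(-2 + 2) = 5 - (-3)*sqrt(0) = 5 - (-3)*0 = 5 - 1*0 = 5 + 0 = 5)
J(c, s) = (-5 + s)*(c + s) (J(c, s) = (c + s)*(s - 5) = (c + s)*(-5 + s) = (-5 + s)*(c + s))
-18*J(l, -9) + 13 = -18*((-9)**2 - 5*5 - 5*(-9) + 5*(-9)) + 13 = -18*(81 - 25 + 45 - 45) + 13 = -18*56 + 13 = -1008 + 13 = -995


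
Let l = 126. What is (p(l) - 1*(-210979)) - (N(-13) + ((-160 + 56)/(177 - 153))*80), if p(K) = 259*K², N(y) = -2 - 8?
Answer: 12969659/3 ≈ 4.3232e+6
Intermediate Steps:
N(y) = -10
(p(l) - 1*(-210979)) - (N(-13) + ((-160 + 56)/(177 - 153))*80) = (259*126² - 1*(-210979)) - (-10 + ((-160 + 56)/(177 - 153))*80) = (259*15876 + 210979) - (-10 - 104/24*80) = (4111884 + 210979) - (-10 - 104*1/24*80) = 4322863 - (-10 - 13/3*80) = 4322863 - (-10 - 1040/3) = 4322863 - 1*(-1070/3) = 4322863 + 1070/3 = 12969659/3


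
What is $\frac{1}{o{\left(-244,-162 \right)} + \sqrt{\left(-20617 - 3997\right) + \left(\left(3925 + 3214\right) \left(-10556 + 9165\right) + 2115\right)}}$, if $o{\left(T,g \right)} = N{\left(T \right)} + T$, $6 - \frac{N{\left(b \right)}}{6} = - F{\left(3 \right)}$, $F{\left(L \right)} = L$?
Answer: $- \frac{95}{4994474} - \frac{3 i \sqrt{69117}}{2497237} \approx -1.9021 \cdot 10^{-5} - 0.00031583 i$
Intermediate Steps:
$N{\left(b \right)} = 54$ ($N{\left(b \right)} = 36 - 6 \left(\left(-1\right) 3\right) = 36 - -18 = 36 + 18 = 54$)
$o{\left(T,g \right)} = 54 + T$
$\frac{1}{o{\left(-244,-162 \right)} + \sqrt{\left(-20617 - 3997\right) + \left(\left(3925 + 3214\right) \left(-10556 + 9165\right) + 2115\right)}} = \frac{1}{\left(54 - 244\right) + \sqrt{\left(-20617 - 3997\right) + \left(\left(3925 + 3214\right) \left(-10556 + 9165\right) + 2115\right)}} = \frac{1}{-190 + \sqrt{\left(-20617 - 3997\right) + \left(7139 \left(-1391\right) + 2115\right)}} = \frac{1}{-190 + \sqrt{-24614 + \left(-9930349 + 2115\right)}} = \frac{1}{-190 + \sqrt{-24614 - 9928234}} = \frac{1}{-190 + \sqrt{-9952848}} = \frac{1}{-190 + 12 i \sqrt{69117}}$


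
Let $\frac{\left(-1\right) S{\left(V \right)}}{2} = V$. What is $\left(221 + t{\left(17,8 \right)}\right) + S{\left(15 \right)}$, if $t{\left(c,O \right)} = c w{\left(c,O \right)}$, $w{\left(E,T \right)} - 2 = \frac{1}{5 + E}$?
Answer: $\frac{4967}{22} \approx 225.77$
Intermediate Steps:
$S{\left(V \right)} = - 2 V$
$w{\left(E,T \right)} = 2 + \frac{1}{5 + E}$
$t{\left(c,O \right)} = \frac{c \left(11 + 2 c\right)}{5 + c}$ ($t{\left(c,O \right)} = c \frac{11 + 2 c}{5 + c} = \frac{c \left(11 + 2 c\right)}{5 + c}$)
$\left(221 + t{\left(17,8 \right)}\right) + S{\left(15 \right)} = \left(221 + \frac{17 \left(11 + 2 \cdot 17\right)}{5 + 17}\right) - 30 = \left(221 + \frac{17 \left(11 + 34\right)}{22}\right) - 30 = \left(221 + 17 \cdot \frac{1}{22} \cdot 45\right) - 30 = \left(221 + \frac{765}{22}\right) - 30 = \frac{5627}{22} - 30 = \frac{4967}{22}$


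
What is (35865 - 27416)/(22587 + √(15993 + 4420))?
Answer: 190837563/510152156 - 8449*√20413/510152156 ≈ 0.37171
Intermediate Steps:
(35865 - 27416)/(22587 + √(15993 + 4420)) = 8449/(22587 + √20413)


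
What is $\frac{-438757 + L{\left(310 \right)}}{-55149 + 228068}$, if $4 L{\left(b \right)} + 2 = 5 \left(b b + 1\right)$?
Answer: $- \frac{1274525}{691676} \approx -1.8427$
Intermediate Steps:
$L{\left(b \right)} = \frac{3}{4} + \frac{5 b^{2}}{4}$ ($L{\left(b \right)} = - \frac{1}{2} + \frac{5 \left(b b + 1\right)}{4} = - \frac{1}{2} + \frac{5 \left(b^{2} + 1\right)}{4} = - \frac{1}{2} + \frac{5 \left(1 + b^{2}\right)}{4} = - \frac{1}{2} + \frac{5 + 5 b^{2}}{4} = - \frac{1}{2} + \left(\frac{5}{4} + \frac{5 b^{2}}{4}\right) = \frac{3}{4} + \frac{5 b^{2}}{4}$)
$\frac{-438757 + L{\left(310 \right)}}{-55149 + 228068} = \frac{-438757 + \left(\frac{3}{4} + \frac{5 \cdot 310^{2}}{4}\right)}{-55149 + 228068} = \frac{-438757 + \left(\frac{3}{4} + \frac{5}{4} \cdot 96100\right)}{172919} = \left(-438757 + \left(\frac{3}{4} + 120125\right)\right) \frac{1}{172919} = \left(-438757 + \frac{480503}{4}\right) \frac{1}{172919} = \left(- \frac{1274525}{4}\right) \frac{1}{172919} = - \frac{1274525}{691676}$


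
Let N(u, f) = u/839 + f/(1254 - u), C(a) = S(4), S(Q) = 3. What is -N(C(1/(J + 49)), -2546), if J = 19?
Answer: 2132341/1049589 ≈ 2.0316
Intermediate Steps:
C(a) = 3
N(u, f) = u/839 + f/(1254 - u) (N(u, f) = u*(1/839) + f/(1254 - u) = u/839 + f/(1254 - u))
-N(C(1/(J + 49)), -2546) = -(3² - 1254*3 - 839*(-2546))/(839*(-1254 + 3)) = -(9 - 3762 + 2136094)/(839*(-1251)) = -(-1)*2132341/(839*1251) = -1*(-2132341/1049589) = 2132341/1049589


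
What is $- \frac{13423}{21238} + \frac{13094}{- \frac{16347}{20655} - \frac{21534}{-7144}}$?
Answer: $\frac{6838403903779799}{1161017045146} \approx 5890.0$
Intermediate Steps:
$- \frac{13423}{21238} + \frac{13094}{- \frac{16347}{20655} - \frac{21534}{-7144}} = \left(-13423\right) \frac{1}{21238} + \frac{13094}{\left(-16347\right) \frac{1}{20655} - - \frac{10767}{3572}} = - \frac{13423}{21238} + \frac{13094}{- \frac{5449}{6885} + \frac{10767}{3572}} = - \frac{13423}{21238} + \frac{13094}{\frac{54666967}{24593220}} = - \frac{13423}{21238} + 13094 \cdot \frac{24593220}{54666967} = - \frac{13423}{21238} + \frac{322023622680}{54666967} = \frac{6838403903779799}{1161017045146}$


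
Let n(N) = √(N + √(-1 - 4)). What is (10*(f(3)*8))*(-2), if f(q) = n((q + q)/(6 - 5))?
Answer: -160*√(6 + I*√5) ≈ -398.45 - 71.833*I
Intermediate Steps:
n(N) = √(N + I*√5) (n(N) = √(N + √(-5)) = √(N + I*√5))
f(q) = √(2*q + I*√5) (f(q) = √((q + q)/(6 - 5) + I*√5) = √((2*q)/1 + I*√5) = √((2*q)*1 + I*√5) = √(2*q + I*√5))
(10*(f(3)*8))*(-2) = (10*(√(2*3 + I*√5)*8))*(-2) = (10*(√(6 + I*√5)*8))*(-2) = (10*(8*√(6 + I*√5)))*(-2) = (80*√(6 + I*√5))*(-2) = -160*√(6 + I*√5)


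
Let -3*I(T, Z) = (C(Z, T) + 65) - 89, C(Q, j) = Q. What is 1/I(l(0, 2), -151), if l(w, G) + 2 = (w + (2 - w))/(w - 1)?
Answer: 3/175 ≈ 0.017143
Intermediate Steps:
l(w, G) = -2 + 2/(-1 + w) (l(w, G) = -2 + (w + (2 - w))/(w - 1) = -2 + 2/(-1 + w))
I(T, Z) = 8 - Z/3 (I(T, Z) = -((Z + 65) - 89)/3 = -((65 + Z) - 89)/3 = -(-24 + Z)/3 = 8 - Z/3)
1/I(l(0, 2), -151) = 1/(8 - 1/3*(-151)) = 1/(8 + 151/3) = 1/(175/3) = 3/175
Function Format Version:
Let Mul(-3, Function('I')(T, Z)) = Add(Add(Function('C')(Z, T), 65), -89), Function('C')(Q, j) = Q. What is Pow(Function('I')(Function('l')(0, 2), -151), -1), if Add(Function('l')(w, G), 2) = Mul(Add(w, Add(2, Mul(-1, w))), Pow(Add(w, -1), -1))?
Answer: Rational(3, 175) ≈ 0.017143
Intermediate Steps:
Function('l')(w, G) = Add(-2, Mul(2, Pow(Add(-1, w), -1))) (Function('l')(w, G) = Add(-2, Mul(Add(w, Add(2, Mul(-1, w))), Pow(Add(w, -1), -1))) = Add(-2, Mul(2, Pow(Add(-1, w), -1))))
Function('I')(T, Z) = Add(8, Mul(Rational(-1, 3), Z)) (Function('I')(T, Z) = Mul(Rational(-1, 3), Add(Add(Z, 65), -89)) = Mul(Rational(-1, 3), Add(Add(65, Z), -89)) = Mul(Rational(-1, 3), Add(-24, Z)) = Add(8, Mul(Rational(-1, 3), Z)))
Pow(Function('I')(Function('l')(0, 2), -151), -1) = Pow(Add(8, Mul(Rational(-1, 3), -151)), -1) = Pow(Add(8, Rational(151, 3)), -1) = Pow(Rational(175, 3), -1) = Rational(3, 175)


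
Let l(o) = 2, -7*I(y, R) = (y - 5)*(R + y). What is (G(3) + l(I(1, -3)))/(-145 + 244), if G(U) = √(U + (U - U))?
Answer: 2/99 + √3/99 ≈ 0.037697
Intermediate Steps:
I(y, R) = -(-5 + y)*(R + y)/7 (I(y, R) = -(y - 5)*(R + y)/7 = -(-5 + y)*(R + y)/7)
G(U) = √U (G(U) = √(U + 0) = √U)
(G(3) + l(I(1, -3)))/(-145 + 244) = (√3 + 2)/(-145 + 244) = (2 + √3)/99 = (2 + √3)*(1/99) = 2/99 + √3/99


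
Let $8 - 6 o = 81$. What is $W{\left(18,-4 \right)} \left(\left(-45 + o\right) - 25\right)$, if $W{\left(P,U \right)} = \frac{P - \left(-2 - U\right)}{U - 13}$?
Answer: $\frac{232}{3} \approx 77.333$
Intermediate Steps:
$o = - \frac{73}{6}$ ($o = \frac{4}{3} - \frac{27}{2} = - \frac{73}{6} \approx -12.167$)
$W{\left(P,U \right)} = \frac{2 + P + U}{-13 + U}$ ($W{\left(P,U \right)} = \frac{P + \left(3 + \left(-1 + U\right)\right)}{-13 + U} = \frac{P + \left(2 + U\right)}{-13 + U} = \frac{2 + P + U}{-13 + U}$)
$W{\left(18,-4 \right)} \left(\left(-45 + o\right) - 25\right) = \frac{2 + 18 - 4}{-13 - 4} \left(\left(-45 - \frac{73}{6}\right) - 25\right) = \frac{1}{-17} \cdot 16 \left(- \frac{343}{6} - 25\right) = \left(- \frac{1}{17}\right) 16 \left(- \frac{493}{6}\right) = \left(- \frac{16}{17}\right) \left(- \frac{493}{6}\right) = \frac{232}{3}$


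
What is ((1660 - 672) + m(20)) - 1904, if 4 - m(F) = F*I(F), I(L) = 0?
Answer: -912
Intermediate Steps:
m(F) = 4 (m(F) = 4 - F*0 = 4 - 1*0 = 4 + 0 = 4)
((1660 - 672) + m(20)) - 1904 = ((1660 - 672) + 4) - 1904 = (988 + 4) - 1904 = 992 - 1904 = -912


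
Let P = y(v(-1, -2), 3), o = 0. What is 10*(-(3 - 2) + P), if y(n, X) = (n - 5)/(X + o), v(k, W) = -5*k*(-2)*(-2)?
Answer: 40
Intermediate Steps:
v(k, W) = -20*k (v(k, W) = -(-10)*k*(-2) = (10*k)*(-2) = -20*k)
y(n, X) = (-5 + n)/X (y(n, X) = (n - 5)/(X + 0) = (-5 + n)/X)
P = 5 (P = (-5 - 20*(-1))/3 = (-5 + 20)/3 = (1/3)*15 = 5)
10*(-(3 - 2) + P) = 10*(-(3 - 2) + 5) = 10*(-1*1 + 5) = 10*(-1 + 5) = 10*4 = 40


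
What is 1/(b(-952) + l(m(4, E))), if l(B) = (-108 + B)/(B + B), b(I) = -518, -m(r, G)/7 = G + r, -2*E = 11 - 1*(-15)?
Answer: -14/7257 ≈ -0.0019292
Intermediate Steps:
E = -13 (E = -(11 - 1*(-15))/2 = -(11 + 15)/2 = -½*26 = -13)
m(r, G) = -7*G - 7*r (m(r, G) = -7*(G + r) = -7*G - 7*r)
l(B) = (-108 + B)/(2*B) (l(B) = (-108 + B)/((2*B)) = (-108 + B)*(1/(2*B)) = (-108 + B)/(2*B))
1/(b(-952) + l(m(4, E))) = 1/(-518 + (-108 + (-7*(-13) - 7*4))/(2*(-7*(-13) - 7*4))) = 1/(-518 + (-108 + (91 - 28))/(2*(91 - 28))) = 1/(-518 + (½)*(-108 + 63)/63) = 1/(-518 + (½)*(1/63)*(-45)) = 1/(-518 - 5/14) = 1/(-7257/14) = -14/7257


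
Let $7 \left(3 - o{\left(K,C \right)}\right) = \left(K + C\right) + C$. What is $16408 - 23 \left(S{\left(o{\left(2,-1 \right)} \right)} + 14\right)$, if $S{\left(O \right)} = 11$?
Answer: $15833$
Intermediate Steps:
$o{\left(K,C \right)} = 3 - \frac{2 C}{7} - \frac{K}{7}$ ($o{\left(K,C \right)} = 3 - \frac{\left(K + C\right) + C}{7} = 3 - \frac{\left(C + K\right) + C}{7} = 3 - \frac{K + 2 C}{7} = 3 - \left(\frac{K}{7} + \frac{2 C}{7}\right) = 3 - \frac{2 C}{7} - \frac{K}{7}$)
$16408 - 23 \left(S{\left(o{\left(2,-1 \right)} \right)} + 14\right) = 16408 - 23 \left(11 + 14\right) = 16408 - 575 = 15833$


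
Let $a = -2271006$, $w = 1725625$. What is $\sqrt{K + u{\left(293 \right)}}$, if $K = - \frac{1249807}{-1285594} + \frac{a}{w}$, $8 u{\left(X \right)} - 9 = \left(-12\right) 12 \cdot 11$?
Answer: $\frac{i \sqrt{6211964934321639354832454}}{177476251700} \approx 14.043 i$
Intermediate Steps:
$u{\left(X \right)} = - \frac{1575}{8}$ ($u{\left(X \right)} = \frac{9}{8} + \frac{\left(-12\right) 12 \cdot 11}{8} = \frac{9}{8} + \frac{\left(-144\right) 11}{8} = \frac{9}{8} + \frac{1}{8} \left(-1584\right) = \frac{9}{8} - 198 = - \frac{1575}{8}$)
$K = - \frac{762893483189}{2218453146250}$ ($K = - \frac{1249807}{-1285594} - \frac{2271006}{1725625} = \left(-1249807\right) \left(- \frac{1}{1285594}\right) - \frac{2271006}{1725625} = \frac{1249807}{1285594} - \frac{2271006}{1725625} = - \frac{762893483189}{2218453146250} \approx -0.34389$)
$\sqrt{K + u{\left(293 \right)}} = \sqrt{- \frac{762893483189}{2218453146250} - \frac{1575}{8}} = \sqrt{- \frac{1750083426604631}{8873812585000}} = \frac{i \sqrt{6211964934321639354832454}}{177476251700}$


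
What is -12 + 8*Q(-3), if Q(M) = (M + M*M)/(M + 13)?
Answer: -36/5 ≈ -7.2000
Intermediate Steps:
Q(M) = (M + M**2)/(13 + M)
-12 + 8*Q(-3) = -12 + 8*(-3*(1 - 3)/(13 - 3)) = -12 + 8*(-3*(-2)/10) = -12 + 8*(-3*1/10*(-2)) = -12 + 8*(3/5) = -12 + 24/5 = -36/5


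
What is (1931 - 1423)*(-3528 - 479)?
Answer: -2035556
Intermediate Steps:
(1931 - 1423)*(-3528 - 479) = 508*(-4007) = -2035556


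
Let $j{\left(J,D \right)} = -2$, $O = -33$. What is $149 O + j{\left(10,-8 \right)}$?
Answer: $-4919$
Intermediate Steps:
$149 O + j{\left(10,-8 \right)} = 149 \left(-33\right) - 2 = -4917 - 2 = -4919$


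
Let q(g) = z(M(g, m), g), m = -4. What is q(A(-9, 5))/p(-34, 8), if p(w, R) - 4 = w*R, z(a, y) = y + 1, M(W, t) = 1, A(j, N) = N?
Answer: -3/134 ≈ -0.022388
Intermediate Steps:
z(a, y) = 1 + y
p(w, R) = 4 + R*w (p(w, R) = 4 + w*R = 4 + R*w)
q(g) = 1 + g
q(A(-9, 5))/p(-34, 8) = (1 + 5)/(4 + 8*(-34)) = 6/(4 - 272) = 6/(-268) = 6*(-1/268) = -3/134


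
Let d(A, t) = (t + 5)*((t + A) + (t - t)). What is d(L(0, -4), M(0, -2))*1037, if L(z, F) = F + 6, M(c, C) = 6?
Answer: 91256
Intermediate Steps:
L(z, F) = 6 + F
d(A, t) = (5 + t)*(A + t) (d(A, t) = (5 + t)*((A + t) + 0) = (5 + t)*(A + t))
d(L(0, -4), M(0, -2))*1037 = (6² + 5*(6 - 4) + 5*6 + (6 - 4)*6)*1037 = (36 + 5*2 + 30 + 2*6)*1037 = (36 + 10 + 30 + 12)*1037 = 88*1037 = 91256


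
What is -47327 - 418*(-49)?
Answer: -26845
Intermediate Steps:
-47327 - 418*(-49) = -47327 - 1*(-20482) = -47327 + 20482 = -26845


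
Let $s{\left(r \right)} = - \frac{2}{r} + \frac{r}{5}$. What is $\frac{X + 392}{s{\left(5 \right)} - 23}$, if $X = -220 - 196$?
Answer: $\frac{15}{14} \approx 1.0714$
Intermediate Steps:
$X = -416$ ($X = -220 - 196 = -416$)
$s{\left(r \right)} = - \frac{2}{r} + \frac{r}{5}$ ($s{\left(r \right)} = - \frac{2}{r} + r \frac{1}{5} = - \frac{2}{r} + \frac{r}{5}$)
$\frac{X + 392}{s{\left(5 \right)} - 23} = \frac{-416 + 392}{\left(- \frac{2}{5} + \frac{1}{5} \cdot 5\right) - 23} = - \frac{24}{\left(\left(-2\right) \frac{1}{5} + 1\right) - 23} = - \frac{24}{\left(- \frac{2}{5} + 1\right) - 23} = - \frac{24}{\frac{3}{5} - 23} = - \frac{24}{- \frac{112}{5}} = \left(-24\right) \left(- \frac{5}{112}\right) = \frac{15}{14}$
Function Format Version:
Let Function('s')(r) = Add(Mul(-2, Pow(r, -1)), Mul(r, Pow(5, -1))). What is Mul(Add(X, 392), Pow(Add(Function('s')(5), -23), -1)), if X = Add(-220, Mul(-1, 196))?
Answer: Rational(15, 14) ≈ 1.0714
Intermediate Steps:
X = -416 (X = Add(-220, -196) = -416)
Function('s')(r) = Add(Mul(-2, Pow(r, -1)), Mul(Rational(1, 5), r)) (Function('s')(r) = Add(Mul(-2, Pow(r, -1)), Mul(r, Rational(1, 5))) = Add(Mul(-2, Pow(r, -1)), Mul(Rational(1, 5), r)))
Mul(Add(X, 392), Pow(Add(Function('s')(5), -23), -1)) = Mul(Add(-416, 392), Pow(Add(Add(Mul(-2, Pow(5, -1)), Mul(Rational(1, 5), 5)), -23), -1)) = Mul(-24, Pow(Add(Add(Mul(-2, Rational(1, 5)), 1), -23), -1)) = Mul(-24, Pow(Add(Add(Rational(-2, 5), 1), -23), -1)) = Mul(-24, Pow(Add(Rational(3, 5), -23), -1)) = Mul(-24, Pow(Rational(-112, 5), -1)) = Mul(-24, Rational(-5, 112)) = Rational(15, 14)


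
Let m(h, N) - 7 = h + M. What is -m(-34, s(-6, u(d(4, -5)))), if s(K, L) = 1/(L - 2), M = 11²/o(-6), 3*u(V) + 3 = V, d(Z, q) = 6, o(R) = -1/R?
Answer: -699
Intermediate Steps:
u(V) = -1 + V/3
M = 726 (M = 11²/((-1/(-6))) = 121/((-1*(-⅙))) = 121/(⅙) = 121*6 = 726)
s(K, L) = 1/(-2 + L)
m(h, N) = 733 + h (m(h, N) = 7 + (h + 726) = 7 + (726 + h) = 733 + h)
-m(-34, s(-6, u(d(4, -5)))) = -(733 - 34) = -1*699 = -699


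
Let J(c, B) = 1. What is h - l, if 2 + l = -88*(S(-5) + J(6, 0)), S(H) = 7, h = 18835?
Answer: 19541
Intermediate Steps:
l = -706 (l = -2 - 88*(7 + 1) = -2 - 88*8 = -2 - 704 = -706)
h - l = 18835 - 1*(-706) = 18835 + 706 = 19541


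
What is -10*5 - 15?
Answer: -65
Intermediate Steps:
-10*5 - 15 = -50 - 15 = -65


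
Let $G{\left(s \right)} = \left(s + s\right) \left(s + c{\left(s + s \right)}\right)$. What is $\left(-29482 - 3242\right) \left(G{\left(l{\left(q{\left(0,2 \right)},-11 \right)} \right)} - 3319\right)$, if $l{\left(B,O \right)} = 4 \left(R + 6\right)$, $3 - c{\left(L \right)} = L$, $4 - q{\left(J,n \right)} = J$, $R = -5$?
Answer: $108872748$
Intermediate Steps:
$q{\left(J,n \right)} = 4 - J$
$c{\left(L \right)} = 3 - L$
$l{\left(B,O \right)} = 4$ ($l{\left(B,O \right)} = 4 \left(-5 + 6\right) = 4 \cdot 1 = 4$)
$G{\left(s \right)} = 2 s \left(3 - s\right)$ ($G{\left(s \right)} = \left(s + s\right) \left(s - \left(-3 + 2 s\right)\right) = 2 s \left(s - \left(-3 + 2 s\right)\right) = 2 s \left(3 - s\right)$)
$\left(-29482 - 3242\right) \left(G{\left(l{\left(q{\left(0,2 \right)},-11 \right)} \right)} - 3319\right) = \left(-29482 - 3242\right) \left(2 \cdot 4 \left(3 - 4\right) - 3319\right) = - 32724 \left(2 \cdot 4 \left(3 - 4\right) - 3319\right) = - 32724 \left(2 \cdot 4 \left(-1\right) - 3319\right) = - 32724 \left(-8 - 3319\right) = \left(-32724\right) \left(-3327\right) = 108872748$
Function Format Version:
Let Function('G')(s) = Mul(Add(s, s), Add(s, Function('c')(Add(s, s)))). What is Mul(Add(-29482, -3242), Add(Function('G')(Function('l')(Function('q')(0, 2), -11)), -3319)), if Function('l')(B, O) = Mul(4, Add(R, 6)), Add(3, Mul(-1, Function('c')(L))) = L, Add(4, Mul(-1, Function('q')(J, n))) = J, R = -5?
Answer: 108872748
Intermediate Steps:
Function('q')(J, n) = Add(4, Mul(-1, J))
Function('c')(L) = Add(3, Mul(-1, L))
Function('l')(B, O) = 4 (Function('l')(B, O) = Mul(4, Add(-5, 6)) = Mul(4, 1) = 4)
Function('G')(s) = Mul(2, s, Add(3, Mul(-1, s))) (Function('G')(s) = Mul(Add(s, s), Add(s, Add(3, Mul(-1, Add(s, s))))) = Mul(Mul(2, s), Add(s, Add(3, Mul(-1, Mul(2, s))))) = Mul(Mul(2, s), Add(s, Add(3, Mul(-2, s)))) = Mul(Mul(2, s), Add(3, Mul(-1, s))) = Mul(2, s, Add(3, Mul(-1, s))))
Mul(Add(-29482, -3242), Add(Function('G')(Function('l')(Function('q')(0, 2), -11)), -3319)) = Mul(Add(-29482, -3242), Add(Mul(2, 4, Add(3, Mul(-1, 4))), -3319)) = Mul(-32724, Add(Mul(2, 4, Add(3, -4)), -3319)) = Mul(-32724, Add(Mul(2, 4, -1), -3319)) = Mul(-32724, Add(-8, -3319)) = Mul(-32724, -3327) = 108872748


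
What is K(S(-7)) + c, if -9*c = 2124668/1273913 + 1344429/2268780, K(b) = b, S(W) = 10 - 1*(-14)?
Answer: 205918743586841/8670685008420 ≈ 23.749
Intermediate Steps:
S(W) = 24 (S(W) = 10 + 14 = 24)
c = -2177696615239/8670685008420 (c = -(2124668/1273913 + 1344429/2268780)/9 = -(2124668*(1/1273913) + 1344429*(1/2268780))/9 = -(2124668/1273913 + 448143/756260)/9 = -⅑*2177696615239/963409445380 = -2177696615239/8670685008420 ≈ -0.25116)
K(S(-7)) + c = 24 - 2177696615239/8670685008420 = 205918743586841/8670685008420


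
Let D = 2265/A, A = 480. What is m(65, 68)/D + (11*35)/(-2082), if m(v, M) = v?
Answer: 4272425/314382 ≈ 13.590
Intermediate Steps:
D = 151/32 (D = 2265/480 = 2265*(1/480) = 151/32 ≈ 4.7188)
m(65, 68)/D + (11*35)/(-2082) = 65/(151/32) + (11*35)/(-2082) = 65*(32/151) + 385*(-1/2082) = 2080/151 - 385/2082 = 4272425/314382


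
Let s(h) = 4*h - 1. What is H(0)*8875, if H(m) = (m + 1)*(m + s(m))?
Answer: -8875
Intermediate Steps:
s(h) = -1 + 4*h
H(m) = (1 + m)*(-1 + 5*m) (H(m) = (m + 1)*(m + (-1 + 4*m)) = (1 + m)*(-1 + 5*m))
H(0)*8875 = (-1 + 4*0 + 5*0**2)*8875 = (-1 + 0 + 5*0)*8875 = (-1 + 0 + 0)*8875 = -1*8875 = -8875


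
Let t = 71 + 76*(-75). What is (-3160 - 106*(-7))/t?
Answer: 186/433 ≈ 0.42956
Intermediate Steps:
t = -5629 (t = 71 - 5700 = -5629)
(-3160 - 106*(-7))/t = (-3160 - 106*(-7))/(-5629) = (-3160 + 742)*(-1/5629) = -2418*(-1/5629) = 186/433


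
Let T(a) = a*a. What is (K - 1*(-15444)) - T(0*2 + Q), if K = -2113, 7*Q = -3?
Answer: 653210/49 ≈ 13331.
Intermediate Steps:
Q = -3/7 (Q = (⅐)*(-3) = -3/7 ≈ -0.42857)
T(a) = a²
(K - 1*(-15444)) - T(0*2 + Q) = (-2113 - 1*(-15444)) - (0*2 - 3/7)² = (-2113 + 15444) - (0 - 3/7)² = 13331 - (-3/7)² = 13331 - 1*9/49 = 13331 - 9/49 = 653210/49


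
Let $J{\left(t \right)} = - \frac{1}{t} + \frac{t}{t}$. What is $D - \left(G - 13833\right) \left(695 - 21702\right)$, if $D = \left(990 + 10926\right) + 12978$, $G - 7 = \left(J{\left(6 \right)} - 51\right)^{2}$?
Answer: $- \frac{8551788761}{36} \approx -2.3755 \cdot 10^{8}$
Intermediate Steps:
$J{\left(t \right)} = 1 - \frac{1}{t}$ ($J{\left(t \right)} = - \frac{1}{t} + 1 = 1 - \frac{1}{t}$)
$G = \frac{90853}{36}$ ($G = 7 + \left(\frac{-1 + 6}{6} - 51\right)^{2} = 7 + \left(\frac{1}{6} \cdot 5 - 51\right)^{2} = 7 + \left(\frac{5}{6} - 51\right)^{2} = 7 + \left(- \frac{301}{6}\right)^{2} = 7 + \frac{90601}{36} = \frac{90853}{36} \approx 2523.7$)
$D = 24894$ ($D = 11916 + 12978 = 24894$)
$D - \left(G - 13833\right) \left(695 - 21702\right) = 24894 - \left(\frac{90853}{36} - 13833\right) \left(695 - 21702\right) = 24894 - \left(- \frac{407135}{36}\right) \left(-21007\right) = 24894 - \frac{8552684945}{36} = - \frac{8551788761}{36}$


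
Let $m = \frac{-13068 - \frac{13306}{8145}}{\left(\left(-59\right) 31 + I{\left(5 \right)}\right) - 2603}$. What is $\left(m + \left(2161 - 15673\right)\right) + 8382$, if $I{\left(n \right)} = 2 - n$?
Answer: $- \frac{185204922584}{36123075} \approx -5127.1$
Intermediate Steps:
$m = \frac{106452166}{36123075}$ ($m = \frac{-13068 - \frac{13306}{8145}}{\left(\left(-59\right) 31 + \left(2 - 5\right)\right) - 2603} = \frac{-13068 - \frac{13306}{8145}}{\left(-1829 + \left(2 - 5\right)\right) - 2603} = \frac{-13068 - \frac{13306}{8145}}{\left(-1829 - 3\right) - 2603} = - \frac{106452166}{8145 \left(-1832 - 2603\right)} = - \frac{106452166}{8145 \left(-4435\right)} = \left(- \frac{106452166}{8145}\right) \left(- \frac{1}{4435}\right) = \frac{106452166}{36123075} \approx 2.9469$)
$\left(m + \left(2161 - 15673\right)\right) + 8382 = \left(\frac{106452166}{36123075} + \left(2161 - 15673\right)\right) + 8382 = \left(\frac{106452166}{36123075} - 13512\right) + 8382 = - \frac{487988537234}{36123075} + 8382 = - \frac{185204922584}{36123075}$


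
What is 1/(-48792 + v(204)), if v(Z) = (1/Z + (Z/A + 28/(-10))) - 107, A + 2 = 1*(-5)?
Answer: -7140/349366897 ≈ -2.0437e-5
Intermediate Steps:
A = -7 (A = -2 + 1*(-5) = -2 - 5 = -7)
v(Z) = -549/5 + 1/Z - Z/7 (v(Z) = (1/Z + (Z/(-7) + 28/(-10))) - 107 = (1/Z + (Z*(-1/7) + 28*(-1/10))) - 107 = (1/Z + (-Z/7 - 14/5)) - 107 = (1/Z + (-14/5 - Z/7)) - 107 = (-14/5 + 1/Z - Z/7) - 107 = -549/5 + 1/Z - Z/7)
1/(-48792 + v(204)) = 1/(-48792 + (-549/5 + 1/204 - 1/7*204)) = 1/(-48792 + (-549/5 + 1/204 - 204/7)) = 1/(-48792 - 992017/7140) = 1/(-349366897/7140) = -7140/349366897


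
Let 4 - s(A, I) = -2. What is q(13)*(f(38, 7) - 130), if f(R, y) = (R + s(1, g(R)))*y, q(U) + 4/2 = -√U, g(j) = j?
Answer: -356 - 178*√13 ≈ -997.79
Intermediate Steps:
s(A, I) = 6 (s(A, I) = 4 - 1*(-2) = 4 + 2 = 6)
q(U) = -2 - √U
f(R, y) = y*(6 + R) (f(R, y) = (R + 6)*y = (6 + R)*y = y*(6 + R))
q(13)*(f(38, 7) - 130) = (-2 - √13)*(7*(6 + 38) - 130) = (-2 - √13)*(7*44 - 130) = (-2 - √13)*(308 - 130) = (-2 - √13)*178 = -356 - 178*√13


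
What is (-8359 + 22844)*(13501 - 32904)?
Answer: -281052455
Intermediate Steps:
(-8359 + 22844)*(13501 - 32904) = 14485*(-19403) = -281052455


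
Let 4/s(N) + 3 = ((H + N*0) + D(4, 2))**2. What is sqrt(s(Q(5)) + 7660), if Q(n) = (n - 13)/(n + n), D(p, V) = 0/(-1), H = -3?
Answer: sqrt(68946)/3 ≈ 87.525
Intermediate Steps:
D(p, V) = 0 (D(p, V) = 0*(-1) = 0)
Q(n) = (-13 + n)/(2*n) (Q(n) = (-13 + n)/((2*n)) = (-13 + n)*(1/(2*n)) = (-13 + n)/(2*n))
s(N) = 2/3 (s(N) = 4/(-3 + ((-3 + N*0) + 0)**2) = 4/(-3 + ((-3 + 0) + 0)**2) = 4/(-3 + (-3 + 0)**2) = 4/(-3 + (-3)**2) = 4/(-3 + 9) = 4/6 = 4*(1/6) = 2/3)
sqrt(s(Q(5)) + 7660) = sqrt(2/3 + 7660) = sqrt(22982/3) = sqrt(68946)/3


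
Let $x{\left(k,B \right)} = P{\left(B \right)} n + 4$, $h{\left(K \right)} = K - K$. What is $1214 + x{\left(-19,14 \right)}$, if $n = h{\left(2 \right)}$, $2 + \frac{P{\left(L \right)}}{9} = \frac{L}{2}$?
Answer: $1218$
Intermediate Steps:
$h{\left(K \right)} = 0$
$P{\left(L \right)} = -18 + \frac{9 L}{2}$ ($P{\left(L \right)} = -18 + 9 \frac{L}{2} = -18 + \frac{9 L}{2}$)
$n = 0$
$x{\left(k,B \right)} = 4$ ($x{\left(k,B \right)} = \left(-18 + \frac{9 B}{2}\right) 0 + 4 = 0 + 4 = 4$)
$1214 + x{\left(-19,14 \right)} = 1214 + 4 = 1218$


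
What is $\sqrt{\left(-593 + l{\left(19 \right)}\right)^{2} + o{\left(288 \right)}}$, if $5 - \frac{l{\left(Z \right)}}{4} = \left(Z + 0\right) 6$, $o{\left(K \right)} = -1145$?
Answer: $4 \sqrt{66106} \approx 1028.4$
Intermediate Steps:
$l{\left(Z \right)} = 20 - 24 Z$ ($l{\left(Z \right)} = 20 - 4 \left(Z + 0\right) 6 = 20 - 4 Z 6 = 20 - 4 \cdot 6 Z = 20 - 24 Z$)
$\sqrt{\left(-593 + l{\left(19 \right)}\right)^{2} + o{\left(288 \right)}} = \sqrt{\left(-593 + \left(20 - 456\right)\right)^{2} - 1145} = \sqrt{\left(-593 - 436\right)^{2} - 1145} = \sqrt{\left(-1029\right)^{2} - 1145} = \sqrt{1058841 - 1145} = \sqrt{1057696} = 4 \sqrt{66106}$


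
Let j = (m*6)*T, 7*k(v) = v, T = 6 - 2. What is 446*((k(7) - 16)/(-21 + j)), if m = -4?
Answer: 2230/39 ≈ 57.180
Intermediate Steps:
T = 4
k(v) = v/7
j = -96 (j = -4*6*4 = -24*4 = -96)
446*((k(7) - 16)/(-21 + j)) = 446*(((1/7)*7 - 16)/(-21 - 96)) = 446*((1 - 16)/(-117)) = 446*(-15*(-1/117)) = 446*(5/39) = 2230/39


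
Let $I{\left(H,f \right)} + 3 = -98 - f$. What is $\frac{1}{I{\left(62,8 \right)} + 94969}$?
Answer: $\frac{1}{94860} \approx 1.0542 \cdot 10^{-5}$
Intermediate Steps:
$I{\left(H,f \right)} = -101 - f$ ($I{\left(H,f \right)} = -3 - \left(98 + f\right) = -101 - f$)
$\frac{1}{I{\left(62,8 \right)} + 94969} = \frac{1}{\left(-101 - 8\right) + 94969} = \frac{1}{-109 + 94969} = \frac{1}{94860}$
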